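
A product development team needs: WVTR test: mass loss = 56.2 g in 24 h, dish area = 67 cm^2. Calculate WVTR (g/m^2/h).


Formula: WVTR = mass_loss / (area * time)
Step 1: Convert area: 67 cm^2 = 0.0067 m^2
Step 2: WVTR = 56.2 g / (0.0067 m^2 * 24 h)
Step 3: WVTR = 56.2 / 0.1608 = 349.5 g/m^2/h

349.5 g/m^2/h


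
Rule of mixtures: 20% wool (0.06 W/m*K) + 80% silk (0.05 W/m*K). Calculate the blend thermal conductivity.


Formula: Blend property = (fraction_A * property_A) + (fraction_B * property_B)
Step 1: Contribution A = 20/100 * 0.06 W/m*K = 0.012 W/m*K
Step 2: Contribution B = 80/100 * 0.05 W/m*K = 0.04 W/m*K
Step 3: Blend thermal conductivity = 0.012 + 0.04 = 0.052 W/m*K

0.052 W/m*K


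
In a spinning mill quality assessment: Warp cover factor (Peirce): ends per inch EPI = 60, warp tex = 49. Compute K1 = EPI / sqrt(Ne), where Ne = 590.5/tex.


Formula: K1 = EPI / sqrt(Ne), with Ne = 590.5 / tex_warp
Step 1: Ne = 590.5 / 49 = 12.051
Step 2: sqrt(Ne) = sqrt(12.051) = 3.4715
Step 3: K1 = 60 / 3.4715 = 17.3

17.3


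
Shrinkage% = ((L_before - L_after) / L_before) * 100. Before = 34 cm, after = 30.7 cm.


Formula: Shrinkage% = ((L_before - L_after) / L_before) * 100
Step 1: Shrinkage = 34 - 30.7 = 3.3 cm
Step 2: Shrinkage% = (3.3 / 34) * 100
Step 3: Shrinkage% = 0.097059 * 100 = 9.7059% ≈ 9.7%

9.7%


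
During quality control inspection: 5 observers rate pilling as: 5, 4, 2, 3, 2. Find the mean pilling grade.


Formula: Mean = sum / count
Sum = 5 + 4 + 2 + 3 + 2 = 16
Mean = 16 / 5 = 3.2

3.2


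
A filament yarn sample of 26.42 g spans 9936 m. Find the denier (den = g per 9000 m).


Formula: den = (mass_g / length_m) * 9000
Substituting: den = (26.42 / 9936) * 9000
Intermediate: 26.42 / 9936 = 0.00265902 g/m
den = 0.00265902 * 9000 = 23.9 denier

23.9 denier


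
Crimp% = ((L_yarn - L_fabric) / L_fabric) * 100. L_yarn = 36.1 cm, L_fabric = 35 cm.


Formula: Crimp% = ((L_yarn - L_fabric) / L_fabric) * 100
Step 1: Extension = 36.1 - 35 = 1.1 cm
Step 2: Crimp% = (1.1 / 35) * 100
Step 3: Crimp% = 0.031429 * 100 = 3.1429% ≈ 3.1%

3.1%


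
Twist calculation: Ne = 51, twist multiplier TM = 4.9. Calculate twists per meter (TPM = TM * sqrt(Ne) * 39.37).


Formula: TPM = TM * sqrt(Ne) * 39.37
Step 1: sqrt(Ne) = sqrt(51) = 7.1414
Step 2: TM * sqrt(Ne) = 4.9 * 7.1414 = 34.9929
Step 3: TPM = 34.9929 * 39.37 = 1378 twists/m

1378 twists/m


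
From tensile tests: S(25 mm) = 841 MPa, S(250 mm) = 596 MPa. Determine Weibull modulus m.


Formula: m = ln(L1/L2) / ln(S2/S1)
Step 1: ln(L1/L2) = ln(25/250) = -2.30259
Step 2: S2/S1 = 596/841 = 0.70868
Step 3: ln(S2/S1) = ln(0.70868) = -0.34435
Step 4: m = -2.30259 / -0.34435 = 6.69

6.69 (Weibull m)


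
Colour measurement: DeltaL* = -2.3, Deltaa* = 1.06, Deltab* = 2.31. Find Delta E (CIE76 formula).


Formula: Delta E = sqrt(dL*^2 + da*^2 + db*^2)
Step 1: dL*^2 = (-2.3)^2 = 5.29
Step 2: da*^2 = 1.06^2 = 1.1236
Step 3: db*^2 = 2.31^2 = 5.3361
Step 4: Sum = 5.29 + 1.1236 + 5.3361 = 11.7497
Step 5: Delta E = sqrt(11.7497) = 3.43

3.43 Delta E


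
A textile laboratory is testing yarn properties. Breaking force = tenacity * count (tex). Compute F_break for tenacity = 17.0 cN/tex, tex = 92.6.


Formula: Breaking force = Tenacity * Linear density
F = 17.0 cN/tex * 92.6 tex
F = 1574.20 cN

1574.20 cN


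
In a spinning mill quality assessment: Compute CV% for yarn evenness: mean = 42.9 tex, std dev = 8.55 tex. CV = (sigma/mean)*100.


Formula: CV% = (standard deviation / mean) * 100
Step 1: Ratio = 8.55 / 42.9 = 0.199301
Step 2: CV% = 0.199301 * 100 = 19.9301% ≈ 19.9%

19.9%


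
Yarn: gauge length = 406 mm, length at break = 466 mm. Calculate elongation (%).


Formula: Elongation (%) = ((L_break - L0) / L0) * 100
Step 1: Extension = 466 - 406 = 60 mm
Step 2: Elongation = (60 / 406) * 100
Step 3: Elongation = 0.147783 * 100 = 14.7783% ≈ 14.8%

14.8%


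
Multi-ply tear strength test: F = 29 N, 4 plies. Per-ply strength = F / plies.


Formula: Per-ply strength = Total force / Number of plies
Per-ply = 29 N / 4
Per-ply = 7.25 N

7.25 N


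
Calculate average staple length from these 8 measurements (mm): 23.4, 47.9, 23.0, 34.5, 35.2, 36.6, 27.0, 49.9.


Formula: Mean = sum of lengths / count
Sum = 23.4 + 47.9 + 23.0 + 34.5 + 35.2 + 36.6 + 27.0 + 49.9
Sum = 277.5 mm
Mean = 277.5 / 8 = 34.69 mm

34.69 mm


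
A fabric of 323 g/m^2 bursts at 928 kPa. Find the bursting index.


Formula: Bursting Index = Bursting Strength / Fabric GSM
BI = 928 kPa / 323 g/m^2
BI = 2.873 kPa/(g/m^2)

2.873 kPa/(g/m^2)


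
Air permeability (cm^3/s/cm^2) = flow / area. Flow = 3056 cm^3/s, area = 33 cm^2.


Formula: Air Permeability = Airflow / Test Area
AP = 3056 cm^3/s / 33 cm^2
AP = 92.6 cm^3/s/cm^2

92.6 cm^3/s/cm^2


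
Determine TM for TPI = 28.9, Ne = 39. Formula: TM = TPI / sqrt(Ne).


Formula: TM = TPI / sqrt(Ne)
Step 1: sqrt(Ne) = sqrt(39) = 6.245
Step 2: TM = 28.9 / 6.245 = 4.63

4.63 TM


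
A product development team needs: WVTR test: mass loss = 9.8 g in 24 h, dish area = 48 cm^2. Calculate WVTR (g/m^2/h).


Formula: WVTR = mass_loss / (area * time)
Step 1: Convert area: 48 cm^2 = 0.0048 m^2
Step 2: WVTR = 9.8 g / (0.0048 m^2 * 24 h)
Step 3: WVTR = 9.8 / 0.1152 = 85.1 g/m^2/h

85.1 g/m^2/h


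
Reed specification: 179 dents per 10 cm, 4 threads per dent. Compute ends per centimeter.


Formula: EPC = (dents per 10 cm * ends per dent) / 10
Step 1: Total ends per 10 cm = 179 * 4 = 716
Step 2: EPC = 716 / 10 = 71.6 ends/cm

71.6 ends/cm


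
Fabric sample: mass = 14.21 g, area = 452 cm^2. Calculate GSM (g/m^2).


Formula: GSM = mass_g / area_m2
Step 1: Convert area: 452 cm^2 = 452 / 10000 = 0.0452 m^2
Step 2: GSM = 14.21 g / 0.0452 m^2 = 314.4 g/m^2

314.4 g/m^2


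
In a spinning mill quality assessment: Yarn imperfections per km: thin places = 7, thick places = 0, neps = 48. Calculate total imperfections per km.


Formula: Total = thin places + thick places + neps
Total = 7 + 0 + 48
Total = 55 imperfections/km

55 imperfections/km


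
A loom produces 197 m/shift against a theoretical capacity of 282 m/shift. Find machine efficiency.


Formula: Efficiency% = (Actual output / Theoretical output) * 100
Efficiency% = (197 / 282) * 100
Efficiency% = 0.698582 * 100 = 69.8582% ≈ 69.9%

69.9%


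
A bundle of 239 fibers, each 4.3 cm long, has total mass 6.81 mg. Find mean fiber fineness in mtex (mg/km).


Formula: fineness (mtex) = mass (mg) / total length (km) = (mass_mg / total_length_m) * 1000
Step 1: Convert fiber length: 4.3 cm = 0.043 m
Step 2: Total fiber length = 239 * 0.043 = 10.277 m
Step 3: Linear density = 6.81 mg / 10.277 m = 0.6626 mg/m
Step 4: fineness = 0.6626 * 1000 = 662.6 mtex

662.6 mtex


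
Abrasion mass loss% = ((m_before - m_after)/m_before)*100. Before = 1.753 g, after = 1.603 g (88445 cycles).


Formula: Mass loss% = ((m_before - m_after) / m_before) * 100
Step 1: Mass loss = 1.753 - 1.603 = 0.15 g
Step 2: Ratio = 0.15 / 1.753 = 0.0855676
Step 3: Mass loss% = 0.0855676 * 100 = 8.55676% ≈ 8.56%

8.56%


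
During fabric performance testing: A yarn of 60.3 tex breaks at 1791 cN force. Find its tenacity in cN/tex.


Formula: Tenacity = Breaking force / Linear density
Tenacity = 1791 cN / 60.3 tex
Tenacity = 29.70 cN/tex

29.70 cN/tex


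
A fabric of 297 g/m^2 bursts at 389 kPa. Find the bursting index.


Formula: Bursting Index = Bursting Strength / Fabric GSM
BI = 389 kPa / 297 g/m^2
BI = 1.310 kPa/(g/m^2)

1.310 kPa/(g/m^2)


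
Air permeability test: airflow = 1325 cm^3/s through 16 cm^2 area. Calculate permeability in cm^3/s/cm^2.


Formula: Air Permeability = Airflow / Test Area
AP = 1325 cm^3/s / 16 cm^2
AP = 82.8 cm^3/s/cm^2

82.8 cm^3/s/cm^2


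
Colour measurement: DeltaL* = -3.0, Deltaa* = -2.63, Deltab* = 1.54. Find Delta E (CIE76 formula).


Formula: Delta E = sqrt(dL*^2 + da*^2 + db*^2)
Step 1: dL*^2 = (-3.0)^2 = 9.0
Step 2: da*^2 = (-2.63)^2 = 6.9169
Step 3: db*^2 = 1.54^2 = 2.3716
Step 4: Sum = 9.0 + 6.9169 + 2.3716 = 18.2885
Step 5: Delta E = sqrt(18.2885) = 4.28

4.28 Delta E


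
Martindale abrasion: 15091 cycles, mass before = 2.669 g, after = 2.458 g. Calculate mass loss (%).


Formula: Mass loss% = ((m_before - m_after) / m_before) * 100
Step 1: Mass loss = 2.669 - 2.458 = 0.211 g
Step 2: Ratio = 0.211 / 2.669 = 0.0790558
Step 3: Mass loss% = 0.0790558 * 100 = 7.90558% ≈ 7.91%

7.91%


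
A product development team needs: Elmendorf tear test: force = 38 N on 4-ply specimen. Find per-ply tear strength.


Formula: Per-ply strength = Total force / Number of plies
Per-ply = 38 N / 4
Per-ply = 9.5 N

9.5 N


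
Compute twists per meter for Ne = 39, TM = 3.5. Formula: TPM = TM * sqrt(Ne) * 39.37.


Formula: TPM = TM * sqrt(Ne) * 39.37
Step 1: sqrt(Ne) = sqrt(39) = 6.245
Step 2: TM * sqrt(Ne) = 3.5 * 6.245 = 21.8575
Step 3: TPM = 21.8575 * 39.37 = 861 twists/m

861 twists/m


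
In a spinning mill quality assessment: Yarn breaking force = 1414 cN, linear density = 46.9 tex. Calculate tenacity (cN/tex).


Formula: Tenacity = Breaking force / Linear density
Tenacity = 1414 cN / 46.9 tex
Tenacity = 30.15 cN/tex

30.15 cN/tex


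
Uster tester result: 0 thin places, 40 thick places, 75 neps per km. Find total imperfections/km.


Formula: Total = thin places + thick places + neps
Total = 0 + 40 + 75
Total = 115 imperfections/km

115 imperfections/km


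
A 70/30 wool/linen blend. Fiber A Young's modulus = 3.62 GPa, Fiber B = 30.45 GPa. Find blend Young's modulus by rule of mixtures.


Formula: Blend property = (fraction_A * property_A) + (fraction_B * property_B)
Step 1: Contribution A = 70/100 * 3.62 GPa = 2.534 GPa
Step 2: Contribution B = 30/100 * 30.45 GPa = 9.135 GPa
Step 3: Blend Young's modulus = 2.534 + 9.135 = 11.669 GPa

11.669 GPa


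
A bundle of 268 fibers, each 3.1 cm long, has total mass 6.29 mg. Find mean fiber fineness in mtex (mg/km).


Formula: fineness (mtex) = mass (mg) / total length (km) = (mass_mg / total_length_m) * 1000
Step 1: Convert fiber length: 3.1 cm = 0.031 m
Step 2: Total fiber length = 268 * 0.031 = 8.308 m
Step 3: Linear density = 6.29 mg / 8.308 m = 0.7571 mg/m
Step 4: fineness = 0.7571 * 1000 = 757.1 mtex

757.1 mtex


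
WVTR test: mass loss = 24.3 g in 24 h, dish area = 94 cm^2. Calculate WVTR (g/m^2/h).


Formula: WVTR = mass_loss / (area * time)
Step 1: Convert area: 94 cm^2 = 0.0094 m^2
Step 2: WVTR = 24.3 g / (0.0094 m^2 * 24 h)
Step 3: WVTR = 24.3 / 0.2256 = 107.7 g/m^2/h

107.7 g/m^2/h


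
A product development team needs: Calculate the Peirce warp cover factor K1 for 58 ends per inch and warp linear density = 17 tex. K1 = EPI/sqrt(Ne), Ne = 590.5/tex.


Formula: K1 = EPI / sqrt(Ne), with Ne = 590.5 / tex_warp
Step 1: Ne = 590.5 / 17 = 34.735
Step 2: sqrt(Ne) = sqrt(34.735) = 5.8936
Step 3: K1 = 58 / 5.8936 = 9.8

9.8


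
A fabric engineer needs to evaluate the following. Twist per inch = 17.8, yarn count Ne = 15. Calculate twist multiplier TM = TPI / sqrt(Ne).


Formula: TM = TPI / sqrt(Ne)
Step 1: sqrt(Ne) = sqrt(15) = 3.873
Step 2: TM = 17.8 / 3.873 = 4.60

4.60 TM


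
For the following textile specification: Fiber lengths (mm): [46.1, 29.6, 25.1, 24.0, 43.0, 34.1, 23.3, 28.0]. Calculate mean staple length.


Formula: Mean = sum of lengths / count
Sum = 46.1 + 29.6 + 25.1 + 24.0 + 43.0 + 34.1 + 23.3 + 28.0
Sum = 253.2 mm
Mean = 253.2 / 8 = 31.65 mm

31.65 mm


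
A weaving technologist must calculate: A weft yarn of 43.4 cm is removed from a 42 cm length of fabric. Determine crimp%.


Formula: Crimp% = ((L_yarn - L_fabric) / L_fabric) * 100
Step 1: Extension = 43.4 - 42 = 1.4 cm
Step 2: Crimp% = (1.4 / 42) * 100
Step 3: Crimp% = 0.033333 * 100 = 3.3333% ≈ 3.3%

3.3%


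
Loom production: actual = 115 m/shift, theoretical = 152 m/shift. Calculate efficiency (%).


Formula: Efficiency% = (Actual output / Theoretical output) * 100
Efficiency% = (115 / 152) * 100
Efficiency% = 0.756579 * 100 = 75.6579% ≈ 75.7%

75.7%


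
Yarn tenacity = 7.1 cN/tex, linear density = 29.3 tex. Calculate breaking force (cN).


Formula: Breaking force = Tenacity * Linear density
F = 7.1 cN/tex * 29.3 tex
F = 208.03 cN

208.03 cN


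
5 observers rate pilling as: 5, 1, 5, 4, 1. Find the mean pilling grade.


Formula: Mean = sum / count
Sum = 5 + 1 + 5 + 4 + 1 = 16
Mean = 16 / 5 = 3.2

3.2


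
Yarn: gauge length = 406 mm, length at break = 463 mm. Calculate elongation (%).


Formula: Elongation (%) = ((L_break - L0) / L0) * 100
Step 1: Extension = 463 - 406 = 57 mm
Step 2: Elongation = (57 / 406) * 100
Step 3: Elongation = 0.140394 * 100 = 14.0394% ≈ 14.0%

14.0%


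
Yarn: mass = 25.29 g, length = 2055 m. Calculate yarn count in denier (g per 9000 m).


Formula: den = (mass_g / length_m) * 9000
Substituting: den = (25.29 / 2055) * 9000
Intermediate: 25.29 / 2055 = 0.01230657 g/m
den = 0.01230657 * 9000 = 110.8 denier

110.8 denier


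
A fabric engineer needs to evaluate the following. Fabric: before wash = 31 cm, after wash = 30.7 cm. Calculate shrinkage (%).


Formula: Shrinkage% = ((L_before - L_after) / L_before) * 100
Step 1: Shrinkage = 31 - 30.7 = 0.3 cm
Step 2: Shrinkage% = (0.3 / 31) * 100
Step 3: Shrinkage% = 0.009677 * 100 = 0.9677% ≈ 1.0%

1.0%


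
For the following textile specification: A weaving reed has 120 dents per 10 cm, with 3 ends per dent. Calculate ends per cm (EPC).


Formula: EPC = (dents per 10 cm * ends per dent) / 10
Step 1: Total ends per 10 cm = 120 * 3 = 360
Step 2: EPC = 360 / 10 = 36.0 ends/cm

36.0 ends/cm


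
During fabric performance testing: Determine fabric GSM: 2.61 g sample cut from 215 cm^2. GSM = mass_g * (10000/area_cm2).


Formula: GSM = mass_g / area_m2
Step 1: Convert area: 215 cm^2 = 215 / 10000 = 0.0215 m^2
Step 2: GSM = 2.61 g / 0.0215 m^2 = 121.4 g/m^2

121.4 g/m^2


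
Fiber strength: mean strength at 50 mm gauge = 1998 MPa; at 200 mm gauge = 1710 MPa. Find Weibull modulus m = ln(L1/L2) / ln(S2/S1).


Formula: m = ln(L1/L2) / ln(S2/S1)
Step 1: ln(L1/L2) = ln(50/200) = -1.38629
Step 2: S2/S1 = 1710/1998 = 0.85586
Step 3: ln(S2/S1) = ln(0.85586) = -0.15565
Step 4: m = -1.38629 / -0.15565 = 8.91

8.91 (Weibull m)


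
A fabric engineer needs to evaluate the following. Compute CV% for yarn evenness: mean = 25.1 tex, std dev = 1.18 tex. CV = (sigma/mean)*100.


Formula: CV% = (standard deviation / mean) * 100
Step 1: Ratio = 1.18 / 25.1 = 0.047012
Step 2: CV% = 0.047012 * 100 = 4.7012% ≈ 4.7%

4.7%


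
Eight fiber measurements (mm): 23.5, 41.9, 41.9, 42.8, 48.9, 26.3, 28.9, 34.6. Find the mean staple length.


Formula: Mean = sum of lengths / count
Sum = 23.5 + 41.9 + 41.9 + 42.8 + 48.9 + 26.3 + 28.9 + 34.6
Sum = 288.8 mm
Mean = 288.8 / 8 = 36.10 mm

36.10 mm


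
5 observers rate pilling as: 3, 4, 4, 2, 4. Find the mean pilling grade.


Formula: Mean = sum / count
Sum = 3 + 4 + 4 + 2 + 4 = 17
Mean = 17 / 5 = 3.4

3.4


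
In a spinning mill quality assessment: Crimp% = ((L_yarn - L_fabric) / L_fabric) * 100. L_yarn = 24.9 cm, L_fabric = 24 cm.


Formula: Crimp% = ((L_yarn - L_fabric) / L_fabric) * 100
Step 1: Extension = 24.9 - 24 = 0.9 cm
Step 2: Crimp% = (0.9 / 24) * 100
Step 3: Crimp% = 0.0375 * 100 = 3.75% ≈ 3.8%

3.8%


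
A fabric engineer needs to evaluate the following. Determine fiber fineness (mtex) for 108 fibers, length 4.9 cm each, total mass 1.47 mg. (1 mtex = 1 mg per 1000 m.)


Formula: fineness (mtex) = mass (mg) / total length (km) = (mass_mg / total_length_m) * 1000
Step 1: Convert fiber length: 4.9 cm = 0.049 m
Step 2: Total fiber length = 108 * 0.049 = 5.292 m
Step 3: Linear density = 1.47 mg / 5.292 m = 0.2778 mg/m
Step 4: fineness = 0.2778 * 1000 = 277.8 mtex

277.8 mtex


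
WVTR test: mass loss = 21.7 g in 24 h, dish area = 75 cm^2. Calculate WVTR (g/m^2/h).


Formula: WVTR = mass_loss / (area * time)
Step 1: Convert area: 75 cm^2 = 0.0075 m^2
Step 2: WVTR = 21.7 g / (0.0075 m^2 * 24 h)
Step 3: WVTR = 21.7 / 0.18 = 120.6 g/m^2/h

120.6 g/m^2/h


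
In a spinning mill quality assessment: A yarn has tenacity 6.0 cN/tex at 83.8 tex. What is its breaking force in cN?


Formula: Breaking force = Tenacity * Linear density
F = 6.0 cN/tex * 83.8 tex
F = 502.80 cN

502.80 cN


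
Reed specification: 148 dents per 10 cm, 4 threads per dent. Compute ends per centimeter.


Formula: EPC = (dents per 10 cm * ends per dent) / 10
Step 1: Total ends per 10 cm = 148 * 4 = 592
Step 2: EPC = 592 / 10 = 59.2 ends/cm

59.2 ends/cm


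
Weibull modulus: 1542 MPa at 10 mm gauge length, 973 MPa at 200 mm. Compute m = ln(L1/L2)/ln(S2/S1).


Formula: m = ln(L1/L2) / ln(S2/S1)
Step 1: ln(L1/L2) = ln(10/200) = -2.99573
Step 2: S2/S1 = 973/1542 = 0.631
Step 3: ln(S2/S1) = ln(0.631) = -0.46045
Step 4: m = -2.99573 / -0.46045 = 6.51

6.51 (Weibull m)


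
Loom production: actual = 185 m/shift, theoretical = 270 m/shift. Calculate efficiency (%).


Formula: Efficiency% = (Actual output / Theoretical output) * 100
Efficiency% = (185 / 270) * 100
Efficiency% = 0.685185 * 100 = 68.5185% ≈ 68.5%

68.5%


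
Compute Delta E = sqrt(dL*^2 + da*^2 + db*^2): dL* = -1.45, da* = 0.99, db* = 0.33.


Formula: Delta E = sqrt(dL*^2 + da*^2 + db*^2)
Step 1: dL*^2 = (-1.45)^2 = 2.1025
Step 2: da*^2 = 0.99^2 = 0.9801
Step 3: db*^2 = 0.33^2 = 0.1089
Step 4: Sum = 2.1025 + 0.9801 + 0.1089 = 3.1915
Step 5: Delta E = sqrt(3.1915) = 1.79

1.79 Delta E


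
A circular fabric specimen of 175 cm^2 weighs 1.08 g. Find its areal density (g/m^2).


Formula: GSM = mass_g / area_m2
Step 1: Convert area: 175 cm^2 = 175 / 10000 = 0.0175 m^2
Step 2: GSM = 1.08 g / 0.0175 m^2 = 61.7 g/m^2

61.7 g/m^2


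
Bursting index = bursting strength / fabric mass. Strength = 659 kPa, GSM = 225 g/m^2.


Formula: Bursting Index = Bursting Strength / Fabric GSM
BI = 659 kPa / 225 g/m^2
BI = 2.929 kPa/(g/m^2)

2.929 kPa/(g/m^2)


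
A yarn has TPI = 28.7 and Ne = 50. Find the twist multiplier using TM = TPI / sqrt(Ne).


Formula: TM = TPI / sqrt(Ne)
Step 1: sqrt(Ne) = sqrt(50) = 7.0711
Step 2: TM = 28.7 / 7.0711 = 4.06

4.06 TM


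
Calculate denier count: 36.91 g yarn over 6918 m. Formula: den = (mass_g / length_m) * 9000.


Formula: den = (mass_g / length_m) * 9000
Substituting: den = (36.91 / 6918) * 9000
Intermediate: 36.91 / 6918 = 0.00533536 g/m
den = 0.00533536 * 9000 = 48.0 denier

48.0 denier


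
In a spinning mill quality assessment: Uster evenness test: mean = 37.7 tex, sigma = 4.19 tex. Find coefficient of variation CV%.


Formula: CV% = (standard deviation / mean) * 100
Step 1: Ratio = 4.19 / 37.7 = 0.111141
Step 2: CV% = 0.111141 * 100 = 11.1141% ≈ 11.1%

11.1%


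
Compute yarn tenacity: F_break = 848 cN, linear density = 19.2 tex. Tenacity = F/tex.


Formula: Tenacity = Breaking force / Linear density
Tenacity = 848 cN / 19.2 tex
Tenacity = 44.17 cN/tex

44.17 cN/tex


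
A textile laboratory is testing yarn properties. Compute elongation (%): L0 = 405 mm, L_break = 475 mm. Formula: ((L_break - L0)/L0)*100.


Formula: Elongation (%) = ((L_break - L0) / L0) * 100
Step 1: Extension = 475 - 405 = 70 mm
Step 2: Elongation = (70 / 405) * 100
Step 3: Elongation = 0.17284 * 100 = 17.284% ≈ 17.3%

17.3%


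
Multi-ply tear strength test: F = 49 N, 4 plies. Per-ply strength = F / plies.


Formula: Per-ply strength = Total force / Number of plies
Per-ply = 49 N / 4
Per-ply = 12.25 N

12.25 N


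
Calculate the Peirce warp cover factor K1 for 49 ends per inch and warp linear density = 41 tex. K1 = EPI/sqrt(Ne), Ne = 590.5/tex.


Formula: K1 = EPI / sqrt(Ne), with Ne = 590.5 / tex_warp
Step 1: Ne = 590.5 / 41 = 14.402
Step 2: sqrt(Ne) = sqrt(14.402) = 3.795
Step 3: K1 = 49 / 3.795 = 12.9

12.9


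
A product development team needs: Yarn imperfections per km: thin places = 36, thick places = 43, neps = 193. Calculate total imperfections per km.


Formula: Total = thin places + thick places + neps
Total = 36 + 43 + 193
Total = 272 imperfections/km

272 imperfections/km


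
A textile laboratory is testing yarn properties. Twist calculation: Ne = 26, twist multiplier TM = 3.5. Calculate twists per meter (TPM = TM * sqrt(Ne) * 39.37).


Formula: TPM = TM * sqrt(Ne) * 39.37
Step 1: sqrt(Ne) = sqrt(26) = 5.099
Step 2: TM * sqrt(Ne) = 3.5 * 5.099 = 17.8465
Step 3: TPM = 17.8465 * 39.37 = 703 twists/m

703 twists/m


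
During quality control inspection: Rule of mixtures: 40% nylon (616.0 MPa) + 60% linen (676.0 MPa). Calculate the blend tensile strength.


Formula: Blend property = (fraction_A * property_A) + (fraction_B * property_B)
Step 1: Contribution A = 40/100 * 616.0 MPa = 246.4 MPa
Step 2: Contribution B = 60/100 * 676.0 MPa = 405.6 MPa
Step 3: Blend tensile strength = 246.4 + 405.6 = 652.0 MPa

652.0 MPa


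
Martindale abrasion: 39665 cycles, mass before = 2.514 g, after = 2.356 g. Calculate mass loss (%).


Formula: Mass loss% = ((m_before - m_after) / m_before) * 100
Step 1: Mass loss = 2.514 - 2.356 = 0.158 g
Step 2: Ratio = 0.158 / 2.514 = 0.0628481
Step 3: Mass loss% = 0.0628481 * 100 = 6.28481% ≈ 6.28%

6.28%


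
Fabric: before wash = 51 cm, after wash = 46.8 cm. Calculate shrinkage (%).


Formula: Shrinkage% = ((L_before - L_after) / L_before) * 100
Step 1: Shrinkage = 51 - 46.8 = 4.2 cm
Step 2: Shrinkage% = (4.2 / 51) * 100
Step 3: Shrinkage% = 0.082353 * 100 = 8.2353% ≈ 8.2%

8.2%


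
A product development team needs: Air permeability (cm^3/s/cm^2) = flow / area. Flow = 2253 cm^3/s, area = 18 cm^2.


Formula: Air Permeability = Airflow / Test Area
AP = 2253 cm^3/s / 18 cm^2
AP = 125.2 cm^3/s/cm^2

125.2 cm^3/s/cm^2


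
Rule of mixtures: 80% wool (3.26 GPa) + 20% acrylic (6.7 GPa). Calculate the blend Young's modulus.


Formula: Blend property = (fraction_A * property_A) + (fraction_B * property_B)
Step 1: Contribution A = 80/100 * 3.26 GPa = 2.608 GPa
Step 2: Contribution B = 20/100 * 6.7 GPa = 1.34 GPa
Step 3: Blend Young's modulus = 2.608 + 1.34 = 3.948 GPa

3.948 GPa


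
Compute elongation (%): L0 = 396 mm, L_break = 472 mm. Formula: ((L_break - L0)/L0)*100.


Formula: Elongation (%) = ((L_break - L0) / L0) * 100
Step 1: Extension = 472 - 396 = 76 mm
Step 2: Elongation = (76 / 396) * 100
Step 3: Elongation = 0.191919 * 100 = 19.1919% ≈ 19.2%

19.2%


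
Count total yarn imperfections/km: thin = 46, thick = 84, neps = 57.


Formula: Total = thin places + thick places + neps
Total = 46 + 84 + 57
Total = 187 imperfections/km

187 imperfections/km


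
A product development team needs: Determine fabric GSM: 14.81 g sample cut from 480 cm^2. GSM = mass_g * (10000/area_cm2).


Formula: GSM = mass_g / area_m2
Step 1: Convert area: 480 cm^2 = 480 / 10000 = 0.048 m^2
Step 2: GSM = 14.81 g / 0.048 m^2 = 308.5 g/m^2

308.5 g/m^2


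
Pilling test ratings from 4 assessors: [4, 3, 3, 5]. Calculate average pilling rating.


Formula: Mean = sum / count
Sum = 4 + 3 + 3 + 5 = 15
Mean = 15 / 4 = 3.8

3.8


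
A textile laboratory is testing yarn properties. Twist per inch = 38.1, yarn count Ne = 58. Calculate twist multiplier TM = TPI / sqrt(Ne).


Formula: TM = TPI / sqrt(Ne)
Step 1: sqrt(Ne) = sqrt(58) = 7.6158
Step 2: TM = 38.1 / 7.6158 = 5.00

5.00 TM


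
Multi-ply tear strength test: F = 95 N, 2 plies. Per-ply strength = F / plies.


Formula: Per-ply strength = Total force / Number of plies
Per-ply = 95 N / 2
Per-ply = 47.5 N

47.5 N


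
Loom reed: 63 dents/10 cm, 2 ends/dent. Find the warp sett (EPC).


Formula: EPC = (dents per 10 cm * ends per dent) / 10
Step 1: Total ends per 10 cm = 63 * 2 = 126
Step 2: EPC = 126 / 10 = 12.6 ends/cm

12.6 ends/cm


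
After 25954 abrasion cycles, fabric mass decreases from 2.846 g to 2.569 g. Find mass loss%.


Formula: Mass loss% = ((m_before - m_after) / m_before) * 100
Step 1: Mass loss = 2.846 - 2.569 = 0.277 g
Step 2: Ratio = 0.277 / 2.846 = 0.0973296
Step 3: Mass loss% = 0.0973296 * 100 = 9.73296% ≈ 9.73%

9.73%


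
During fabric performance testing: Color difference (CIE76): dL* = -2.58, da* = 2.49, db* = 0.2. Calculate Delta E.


Formula: Delta E = sqrt(dL*^2 + da*^2 + db*^2)
Step 1: dL*^2 = (-2.58)^2 = 6.6564
Step 2: da*^2 = 2.49^2 = 6.2001
Step 3: db*^2 = 0.2^2 = 0.04
Step 4: Sum = 6.6564 + 6.2001 + 0.04 = 12.8965
Step 5: Delta E = sqrt(12.8965) = 3.59

3.59 Delta E


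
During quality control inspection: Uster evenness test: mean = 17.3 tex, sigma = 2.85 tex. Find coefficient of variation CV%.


Formula: CV% = (standard deviation / mean) * 100
Step 1: Ratio = 2.85 / 17.3 = 0.16474
Step 2: CV% = 0.16474 * 100 = 16.474% ≈ 16.5%

16.5%


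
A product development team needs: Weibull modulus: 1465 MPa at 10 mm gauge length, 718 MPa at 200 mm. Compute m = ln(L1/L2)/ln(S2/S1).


Formula: m = ln(L1/L2) / ln(S2/S1)
Step 1: ln(L1/L2) = ln(10/200) = -2.99573
Step 2: S2/S1 = 718/1465 = 0.4901
Step 3: ln(S2/S1) = ln(0.4901) = -0.71315
Step 4: m = -2.99573 / -0.71315 = 4.20

4.20 (Weibull m)


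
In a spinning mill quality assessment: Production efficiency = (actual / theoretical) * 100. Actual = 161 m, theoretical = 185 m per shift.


Formula: Efficiency% = (Actual output / Theoretical output) * 100
Efficiency% = (161 / 185) * 100
Efficiency% = 0.87027 * 100 = 87.027% ≈ 87.0%

87.0%


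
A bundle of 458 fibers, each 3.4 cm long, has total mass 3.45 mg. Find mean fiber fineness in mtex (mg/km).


Formula: fineness (mtex) = mass (mg) / total length (km) = (mass_mg / total_length_m) * 1000
Step 1: Convert fiber length: 3.4 cm = 0.034 m
Step 2: Total fiber length = 458 * 0.034 = 15.572 m
Step 3: Linear density = 3.45 mg / 15.572 m = 0.2216 mg/m
Step 4: fineness = 0.2216 * 1000 = 221.6 mtex

221.6 mtex


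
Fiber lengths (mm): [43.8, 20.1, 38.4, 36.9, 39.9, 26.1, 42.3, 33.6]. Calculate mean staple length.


Formula: Mean = sum of lengths / count
Sum = 43.8 + 20.1 + 38.4 + 36.9 + 39.9 + 26.1 + 42.3 + 33.6
Sum = 281.1 mm
Mean = 281.1 / 8 = 35.14 mm

35.14 mm


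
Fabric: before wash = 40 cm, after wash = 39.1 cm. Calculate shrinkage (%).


Formula: Shrinkage% = ((L_before - L_after) / L_before) * 100
Step 1: Shrinkage = 40 - 39.1 = 0.9 cm
Step 2: Shrinkage% = (0.9 / 40) * 100
Step 3: Shrinkage% = 0.0225 * 100 = 2.25% ≈ 2.3%

2.3%


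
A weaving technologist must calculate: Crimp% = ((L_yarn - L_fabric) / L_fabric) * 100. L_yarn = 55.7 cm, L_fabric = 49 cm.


Formula: Crimp% = ((L_yarn - L_fabric) / L_fabric) * 100
Step 1: Extension = 55.7 - 49 = 6.7 cm
Step 2: Crimp% = (6.7 / 49) * 100
Step 3: Crimp% = 0.136735 * 100 = 13.6735% ≈ 13.7%

13.7%


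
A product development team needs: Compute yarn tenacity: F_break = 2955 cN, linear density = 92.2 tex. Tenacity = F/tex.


Formula: Tenacity = Breaking force / Linear density
Tenacity = 2955 cN / 92.2 tex
Tenacity = 32.05 cN/tex

32.05 cN/tex


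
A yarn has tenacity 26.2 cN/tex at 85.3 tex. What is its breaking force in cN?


Formula: Breaking force = Tenacity * Linear density
F = 26.2 cN/tex * 85.3 tex
F = 2234.86 cN

2234.86 cN


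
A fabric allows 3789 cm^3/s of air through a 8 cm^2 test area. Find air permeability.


Formula: Air Permeability = Airflow / Test Area
AP = 3789 cm^3/s / 8 cm^2
AP = 473.6 cm^3/s/cm^2

473.6 cm^3/s/cm^2


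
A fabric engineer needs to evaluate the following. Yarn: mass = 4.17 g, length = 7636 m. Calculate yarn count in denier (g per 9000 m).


Formula: den = (mass_g / length_m) * 9000
Substituting: den = (4.17 / 7636) * 9000
Intermediate: 4.17 / 7636 = 0.0005461 g/m
den = 0.0005461 * 9000 = 4.9 denier

4.9 denier


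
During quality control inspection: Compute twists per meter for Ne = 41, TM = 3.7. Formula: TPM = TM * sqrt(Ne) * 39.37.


Formula: TPM = TM * sqrt(Ne) * 39.37
Step 1: sqrt(Ne) = sqrt(41) = 6.4031
Step 2: TM * sqrt(Ne) = 3.7 * 6.4031 = 23.6915
Step 3: TPM = 23.6915 * 39.37 = 933 twists/m

933 twists/m


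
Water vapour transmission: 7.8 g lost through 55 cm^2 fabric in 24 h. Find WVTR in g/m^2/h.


Formula: WVTR = mass_loss / (area * time)
Step 1: Convert area: 55 cm^2 = 0.0055 m^2
Step 2: WVTR = 7.8 g / (0.0055 m^2 * 24 h)
Step 3: WVTR = 7.8 / 0.132 = 59.1 g/m^2/h

59.1 g/m^2/h


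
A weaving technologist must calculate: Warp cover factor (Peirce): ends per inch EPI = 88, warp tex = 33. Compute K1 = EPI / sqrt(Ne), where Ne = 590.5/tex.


Formula: K1 = EPI / sqrt(Ne), with Ne = 590.5 / tex_warp
Step 1: Ne = 590.5 / 33 = 17.894
Step 2: sqrt(Ne) = sqrt(17.894) = 4.2301
Step 3: K1 = 88 / 4.2301 = 20.8

20.8


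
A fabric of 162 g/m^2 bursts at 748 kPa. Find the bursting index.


Formula: Bursting Index = Bursting Strength / Fabric GSM
BI = 748 kPa / 162 g/m^2
BI = 4.617 kPa/(g/m^2)

4.617 kPa/(g/m^2)


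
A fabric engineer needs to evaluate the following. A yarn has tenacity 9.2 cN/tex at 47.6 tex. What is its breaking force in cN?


Formula: Breaking force = Tenacity * Linear density
F = 9.2 cN/tex * 47.6 tex
F = 437.92 cN

437.92 cN


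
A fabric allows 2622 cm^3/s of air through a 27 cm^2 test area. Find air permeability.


Formula: Air Permeability = Airflow / Test Area
AP = 2622 cm^3/s / 27 cm^2
AP = 97.1 cm^3/s/cm^2

97.1 cm^3/s/cm^2


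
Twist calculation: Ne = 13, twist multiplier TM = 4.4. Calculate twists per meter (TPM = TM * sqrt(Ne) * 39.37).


Formula: TPM = TM * sqrt(Ne) * 39.37
Step 1: sqrt(Ne) = sqrt(13) = 3.6056
Step 2: TM * sqrt(Ne) = 4.4 * 3.6056 = 15.8646
Step 3: TPM = 15.8646 * 39.37 = 625 twists/m

625 twists/m


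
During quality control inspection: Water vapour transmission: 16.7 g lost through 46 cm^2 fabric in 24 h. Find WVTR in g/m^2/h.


Formula: WVTR = mass_loss / (area * time)
Step 1: Convert area: 46 cm^2 = 0.0046 m^2
Step 2: WVTR = 16.7 g / (0.0046 m^2 * 24 h)
Step 3: WVTR = 16.7 / 0.1104 = 151.3 g/m^2/h

151.3 g/m^2/h


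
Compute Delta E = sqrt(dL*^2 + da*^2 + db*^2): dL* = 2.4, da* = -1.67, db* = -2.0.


Formula: Delta E = sqrt(dL*^2 + da*^2 + db*^2)
Step 1: dL*^2 = 2.4^2 = 5.76
Step 2: da*^2 = (-1.67)^2 = 2.7889
Step 3: db*^2 = (-2.0)^2 = 4.0
Step 4: Sum = 5.76 + 2.7889 + 4.0 = 12.5489
Step 5: Delta E = sqrt(12.5489) = 3.54

3.54 Delta E


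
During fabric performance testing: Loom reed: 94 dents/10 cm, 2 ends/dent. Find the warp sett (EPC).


Formula: EPC = (dents per 10 cm * ends per dent) / 10
Step 1: Total ends per 10 cm = 94 * 2 = 188
Step 2: EPC = 188 / 10 = 18.8 ends/cm

18.8 ends/cm


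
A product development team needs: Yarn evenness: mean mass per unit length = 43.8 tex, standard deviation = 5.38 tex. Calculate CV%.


Formula: CV% = (standard deviation / mean) * 100
Step 1: Ratio = 5.38 / 43.8 = 0.122831
Step 2: CV% = 0.122831 * 100 = 12.2831% ≈ 12.3%

12.3%


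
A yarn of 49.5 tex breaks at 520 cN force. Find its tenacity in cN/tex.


Formula: Tenacity = Breaking force / Linear density
Tenacity = 520 cN / 49.5 tex
Tenacity = 10.51 cN/tex

10.51 cN/tex


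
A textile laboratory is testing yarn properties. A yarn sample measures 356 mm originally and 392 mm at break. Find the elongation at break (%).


Formula: Elongation (%) = ((L_break - L0) / L0) * 100
Step 1: Extension = 392 - 356 = 36 mm
Step 2: Elongation = (36 / 356) * 100
Step 3: Elongation = 0.101124 * 100 = 10.1124% ≈ 10.1%

10.1%


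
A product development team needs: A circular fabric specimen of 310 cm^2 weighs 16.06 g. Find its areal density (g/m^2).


Formula: GSM = mass_g / area_m2
Step 1: Convert area: 310 cm^2 = 310 / 10000 = 0.031 m^2
Step 2: GSM = 16.06 g / 0.031 m^2 = 518.1 g/m^2

518.1 g/m^2


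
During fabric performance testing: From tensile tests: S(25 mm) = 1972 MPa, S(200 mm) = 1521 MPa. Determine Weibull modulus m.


Formula: m = ln(L1/L2) / ln(S2/S1)
Step 1: ln(L1/L2) = ln(25/200) = -2.07944
Step 2: S2/S1 = 1521/1972 = 0.7713
Step 3: ln(S2/S1) = ln(0.7713) = -0.25968
Step 4: m = -2.07944 / -0.25968 = 8.01

8.01 (Weibull m)


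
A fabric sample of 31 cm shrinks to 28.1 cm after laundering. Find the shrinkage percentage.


Formula: Shrinkage% = ((L_before - L_after) / L_before) * 100
Step 1: Shrinkage = 31 - 28.1 = 2.9 cm
Step 2: Shrinkage% = (2.9 / 31) * 100
Step 3: Shrinkage% = 0.093548 * 100 = 9.3548% ≈ 9.4%

9.4%


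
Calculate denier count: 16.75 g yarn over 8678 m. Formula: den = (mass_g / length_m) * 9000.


Formula: den = (mass_g / length_m) * 9000
Substituting: den = (16.75 / 8678) * 9000
Intermediate: 16.75 / 8678 = 0.00193017 g/m
den = 0.00193017 * 9000 = 17.4 denier

17.4 denier


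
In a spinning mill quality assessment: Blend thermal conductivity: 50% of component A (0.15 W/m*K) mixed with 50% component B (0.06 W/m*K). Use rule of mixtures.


Formula: Blend property = (fraction_A * property_A) + (fraction_B * property_B)
Step 1: Contribution A = 50/100 * 0.15 W/m*K = 0.075 W/m*K
Step 2: Contribution B = 50/100 * 0.06 W/m*K = 0.03 W/m*K
Step 3: Blend thermal conductivity = 0.075 + 0.03 = 0.105 W/m*K

0.105 W/m*K


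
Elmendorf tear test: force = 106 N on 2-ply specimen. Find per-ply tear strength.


Formula: Per-ply strength = Total force / Number of plies
Per-ply = 106 N / 2
Per-ply = 53 N

53 N


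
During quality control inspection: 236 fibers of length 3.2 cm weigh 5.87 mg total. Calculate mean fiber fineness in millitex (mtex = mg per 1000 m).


Formula: fineness (mtex) = mass (mg) / total length (km) = (mass_mg / total_length_m) * 1000
Step 1: Convert fiber length: 3.2 cm = 0.032 m
Step 2: Total fiber length = 236 * 0.032 = 7.552 m
Step 3: Linear density = 5.87 mg / 7.552 m = 0.7773 mg/m
Step 4: fineness = 0.7773 * 1000 = 777.3 mtex

777.3 mtex


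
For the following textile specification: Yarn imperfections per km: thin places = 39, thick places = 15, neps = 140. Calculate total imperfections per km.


Formula: Total = thin places + thick places + neps
Total = 39 + 15 + 140
Total = 194 imperfections/km

194 imperfections/km


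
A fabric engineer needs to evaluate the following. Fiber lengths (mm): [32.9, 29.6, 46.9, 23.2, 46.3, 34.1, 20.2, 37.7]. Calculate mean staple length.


Formula: Mean = sum of lengths / count
Sum = 32.9 + 29.6 + 46.9 + 23.2 + 46.3 + 34.1 + 20.2 + 37.7
Sum = 270.9 mm
Mean = 270.9 / 8 = 33.86 mm

33.86 mm


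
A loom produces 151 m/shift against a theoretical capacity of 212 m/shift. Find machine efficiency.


Formula: Efficiency% = (Actual output / Theoretical output) * 100
Efficiency% = (151 / 212) * 100
Efficiency% = 0.712264 * 100 = 71.2264% ≈ 71.2%

71.2%


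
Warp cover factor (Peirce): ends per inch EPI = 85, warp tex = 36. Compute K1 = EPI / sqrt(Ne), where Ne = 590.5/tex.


Formula: K1 = EPI / sqrt(Ne), with Ne = 590.5 / tex_warp
Step 1: Ne = 590.5 / 36 = 16.403
Step 2: sqrt(Ne) = sqrt(16.403) = 4.0501
Step 3: K1 = 85 / 4.0501 = 21.0

21.0


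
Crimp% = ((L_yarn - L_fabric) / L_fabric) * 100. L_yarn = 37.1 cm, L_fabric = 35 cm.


Formula: Crimp% = ((L_yarn - L_fabric) / L_fabric) * 100
Step 1: Extension = 37.1 - 35 = 2.1 cm
Step 2: Crimp% = (2.1 / 35) * 100
Step 3: Crimp% = 0.06 * 100 = 6.0%

6.0%


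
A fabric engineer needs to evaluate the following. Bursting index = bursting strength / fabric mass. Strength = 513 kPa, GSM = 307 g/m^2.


Formula: Bursting Index = Bursting Strength / Fabric GSM
BI = 513 kPa / 307 g/m^2
BI = 1.671 kPa/(g/m^2)

1.671 kPa/(g/m^2)


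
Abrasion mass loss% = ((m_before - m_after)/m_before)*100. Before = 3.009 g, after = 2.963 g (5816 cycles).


Formula: Mass loss% = ((m_before - m_after) / m_before) * 100
Step 1: Mass loss = 3.009 - 2.963 = 0.046 g
Step 2: Ratio = 0.046 / 3.009 = 0.0152875
Step 3: Mass loss% = 0.0152875 * 100 = 1.52875% ≈ 1.53%

1.53%


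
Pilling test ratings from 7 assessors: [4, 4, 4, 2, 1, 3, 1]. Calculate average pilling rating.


Formula: Mean = sum / count
Sum = 4 + 4 + 4 + 2 + 1 + 3 + 1 = 19
Mean = 19 / 7 = 2.7

2.7


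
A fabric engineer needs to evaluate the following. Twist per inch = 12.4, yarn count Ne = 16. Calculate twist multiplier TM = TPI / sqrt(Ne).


Formula: TM = TPI / sqrt(Ne)
Step 1: sqrt(Ne) = sqrt(16) = 4
Step 2: TM = 12.4 / 4 = 3.10

3.10 TM


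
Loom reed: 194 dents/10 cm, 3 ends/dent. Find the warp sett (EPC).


Formula: EPC = (dents per 10 cm * ends per dent) / 10
Step 1: Total ends per 10 cm = 194 * 3 = 582
Step 2: EPC = 582 / 10 = 58.2 ends/cm

58.2 ends/cm


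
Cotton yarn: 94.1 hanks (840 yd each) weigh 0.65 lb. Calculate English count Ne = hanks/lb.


Formula: Ne = hanks / mass_lb
Substituting: Ne = 94.1 / 0.65
Ne = 144.8

144.8 Ne


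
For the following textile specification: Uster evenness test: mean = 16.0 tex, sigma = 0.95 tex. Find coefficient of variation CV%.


Formula: CV% = (standard deviation / mean) * 100
Step 1: Ratio = 0.95 / 16.0 = 0.059375
Step 2: CV% = 0.059375 * 100 = 5.9375% ≈ 5.9%

5.9%


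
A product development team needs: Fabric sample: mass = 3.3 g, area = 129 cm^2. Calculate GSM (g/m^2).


Formula: GSM = mass_g / area_m2
Step 1: Convert area: 129 cm^2 = 129 / 10000 = 0.0129 m^2
Step 2: GSM = 3.3 g / 0.0129 m^2 = 255.8 g/m^2

255.8 g/m^2


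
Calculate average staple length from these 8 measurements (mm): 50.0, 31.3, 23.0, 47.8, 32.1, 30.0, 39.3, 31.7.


Formula: Mean = sum of lengths / count
Sum = 50.0 + 31.3 + 23.0 + 47.8 + 32.1 + 30.0 + 39.3 + 31.7
Sum = 285.2 mm
Mean = 285.2 / 8 = 35.65 mm

35.65 mm


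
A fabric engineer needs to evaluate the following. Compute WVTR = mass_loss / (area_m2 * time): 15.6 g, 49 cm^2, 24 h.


Formula: WVTR = mass_loss / (area * time)
Step 1: Convert area: 49 cm^2 = 0.0049 m^2
Step 2: WVTR = 15.6 g / (0.0049 m^2 * 24 h)
Step 3: WVTR = 15.6 / 0.1176 = 132.7 g/m^2/h

132.7 g/m^2/h


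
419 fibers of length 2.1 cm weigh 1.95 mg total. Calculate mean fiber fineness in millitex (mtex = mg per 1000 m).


Formula: fineness (mtex) = mass (mg) / total length (km) = (mass_mg / total_length_m) * 1000
Step 1: Convert fiber length: 2.1 cm = 0.021 m
Step 2: Total fiber length = 419 * 0.021 = 8.799 m
Step 3: Linear density = 1.95 mg / 8.799 m = 0.2216 mg/m
Step 4: fineness = 0.2216 * 1000 = 221.6 mtex

221.6 mtex


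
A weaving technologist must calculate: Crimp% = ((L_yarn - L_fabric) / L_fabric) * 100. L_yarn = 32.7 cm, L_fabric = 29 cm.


Formula: Crimp% = ((L_yarn - L_fabric) / L_fabric) * 100
Step 1: Extension = 32.7 - 29 = 3.7 cm
Step 2: Crimp% = (3.7 / 29) * 100
Step 3: Crimp% = 0.127586 * 100 = 12.7586% ≈ 12.8%

12.8%


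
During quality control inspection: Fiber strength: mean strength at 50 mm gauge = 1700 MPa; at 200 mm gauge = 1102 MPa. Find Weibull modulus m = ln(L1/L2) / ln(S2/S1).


Formula: m = ln(L1/L2) / ln(S2/S1)
Step 1: ln(L1/L2) = ln(50/200) = -1.38629
Step 2: S2/S1 = 1102/1700 = 0.64824
Step 3: ln(S2/S1) = ln(0.64824) = -0.43349
Step 4: m = -1.38629 / -0.43349 = 3.20

3.20 (Weibull m)


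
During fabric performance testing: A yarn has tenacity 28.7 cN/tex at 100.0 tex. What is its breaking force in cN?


Formula: Breaking force = Tenacity * Linear density
F = 28.7 cN/tex * 100.0 tex
F = 2870.00 cN

2870.00 cN


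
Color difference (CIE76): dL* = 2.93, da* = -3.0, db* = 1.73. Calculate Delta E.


Formula: Delta E = sqrt(dL*^2 + da*^2 + db*^2)
Step 1: dL*^2 = 2.93^2 = 8.5849
Step 2: da*^2 = (-3.0)^2 = 9.0
Step 3: db*^2 = 1.73^2 = 2.9929
Step 4: Sum = 8.5849 + 9.0 + 2.9929 = 20.5778
Step 5: Delta E = sqrt(20.5778) = 4.54

4.54 Delta E


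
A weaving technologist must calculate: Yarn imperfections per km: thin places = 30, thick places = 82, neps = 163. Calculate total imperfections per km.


Formula: Total = thin places + thick places + neps
Total = 30 + 82 + 163
Total = 275 imperfections/km

275 imperfections/km


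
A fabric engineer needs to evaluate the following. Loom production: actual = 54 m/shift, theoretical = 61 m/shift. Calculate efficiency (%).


Formula: Efficiency% = (Actual output / Theoretical output) * 100
Efficiency% = (54 / 61) * 100
Efficiency% = 0.885246 * 100 = 88.5246% ≈ 88.5%

88.5%
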